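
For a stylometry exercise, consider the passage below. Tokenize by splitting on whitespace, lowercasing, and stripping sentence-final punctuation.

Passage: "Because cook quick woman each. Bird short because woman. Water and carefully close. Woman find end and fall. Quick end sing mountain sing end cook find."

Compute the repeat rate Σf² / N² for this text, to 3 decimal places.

Frequencies: woman:3, end:3, because:2, cook:2, quick:2, and:2, find:2, sing:2, each:1, bird:1, short:1, water:1, carefully:1, close:1, fall:1, mountain:1
Σf² = 50; N² = 676
Repeat rate = 50 / 676 = 0.074

0.074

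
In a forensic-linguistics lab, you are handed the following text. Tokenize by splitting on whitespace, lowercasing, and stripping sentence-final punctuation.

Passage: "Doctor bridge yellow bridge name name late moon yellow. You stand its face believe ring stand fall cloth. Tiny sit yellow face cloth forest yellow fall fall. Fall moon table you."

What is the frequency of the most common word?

4

Frequencies: yellow:4, fall:4, bridge:2, name:2, moon:2, you:2, stand:2, face:2, cloth:2, doctor:1, late:1, its:1, believe:1, ring:1, tiny:1, sit:1, forest:1, table:1
Most common: 'yellow' with frequency 4.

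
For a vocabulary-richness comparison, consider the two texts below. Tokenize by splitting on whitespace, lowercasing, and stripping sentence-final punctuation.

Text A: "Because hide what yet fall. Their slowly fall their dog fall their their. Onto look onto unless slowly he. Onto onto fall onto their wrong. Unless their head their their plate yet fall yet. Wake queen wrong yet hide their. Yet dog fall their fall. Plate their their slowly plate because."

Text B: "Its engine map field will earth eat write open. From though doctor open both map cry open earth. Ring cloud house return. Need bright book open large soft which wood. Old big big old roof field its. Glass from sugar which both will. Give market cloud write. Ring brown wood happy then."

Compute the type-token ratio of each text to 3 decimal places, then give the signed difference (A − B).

TTR(A) = 17/51 = 0.333
TTR(B) = 35/52 = 0.673
Difference = 0.333 − 0.673 = -0.340

-0.340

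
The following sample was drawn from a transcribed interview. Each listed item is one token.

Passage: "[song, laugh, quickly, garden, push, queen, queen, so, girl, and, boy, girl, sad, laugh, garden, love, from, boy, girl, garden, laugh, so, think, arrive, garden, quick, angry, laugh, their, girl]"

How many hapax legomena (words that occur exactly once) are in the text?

12

Frequencies: laugh:4, garden:4, girl:4, queen:2, so:2, boy:2, song:1, quickly:1, push:1, and:1, sad:1, love:1, from:1, think:1, arrive:1, quick:1, angry:1, their:1
Hapax (freq=1): and, angry, arrive, from, love, push, quick, quickly, sad, song, their, think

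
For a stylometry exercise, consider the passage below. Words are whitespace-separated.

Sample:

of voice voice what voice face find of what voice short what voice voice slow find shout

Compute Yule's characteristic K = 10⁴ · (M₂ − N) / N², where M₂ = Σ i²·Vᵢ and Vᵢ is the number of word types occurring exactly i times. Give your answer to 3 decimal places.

1384.083

Frequencies: voice:6, what:3, of:2, find:2, face:1, short:1, slow:1, shout:1
N = 17. Frequency spectrum: V_1=4, V_2=2, V_3=1, V_6=1
M₂ = 1²·4 + 2²·2 + 3²·1 + 6²·1 = 57
K = 10000 × (57 − 17) / 17² = 1384.083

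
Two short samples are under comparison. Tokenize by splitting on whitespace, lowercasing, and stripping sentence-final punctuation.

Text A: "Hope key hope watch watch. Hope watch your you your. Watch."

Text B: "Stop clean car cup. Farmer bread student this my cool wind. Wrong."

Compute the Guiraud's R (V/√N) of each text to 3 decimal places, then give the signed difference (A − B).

-1.956

A: V=5, N=11, R=1.508
B: V=12, N=12, R=3.464
Difference = 1.508 − 3.464 = -1.956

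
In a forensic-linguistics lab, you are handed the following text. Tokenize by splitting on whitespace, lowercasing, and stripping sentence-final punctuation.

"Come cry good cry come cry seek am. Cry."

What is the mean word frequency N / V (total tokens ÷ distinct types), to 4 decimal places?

N = 9 tokens, V = 5 types.
Mean frequency = N / V = 9 / 5 = 1.8000

1.8000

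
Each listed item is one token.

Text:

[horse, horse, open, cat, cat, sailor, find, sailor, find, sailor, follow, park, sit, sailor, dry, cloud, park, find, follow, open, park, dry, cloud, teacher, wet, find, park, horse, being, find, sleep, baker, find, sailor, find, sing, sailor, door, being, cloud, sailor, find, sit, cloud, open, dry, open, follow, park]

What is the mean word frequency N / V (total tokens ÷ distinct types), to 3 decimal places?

2.882

N = 49 tokens, V = 17 types.
Mean frequency = N / V = 49 / 17 = 2.882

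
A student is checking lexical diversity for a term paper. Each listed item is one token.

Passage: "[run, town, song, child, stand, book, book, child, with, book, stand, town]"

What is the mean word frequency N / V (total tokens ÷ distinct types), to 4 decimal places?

N = 12 tokens, V = 7 types.
Mean frequency = N / V = 12 / 7 = 1.7143

1.7143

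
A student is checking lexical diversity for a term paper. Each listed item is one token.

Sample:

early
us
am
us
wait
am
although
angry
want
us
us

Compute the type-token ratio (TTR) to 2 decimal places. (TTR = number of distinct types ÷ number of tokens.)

0.64

N = 11 tokens, V = 7 types.
TTR = V / N = 7 / 11 = 0.64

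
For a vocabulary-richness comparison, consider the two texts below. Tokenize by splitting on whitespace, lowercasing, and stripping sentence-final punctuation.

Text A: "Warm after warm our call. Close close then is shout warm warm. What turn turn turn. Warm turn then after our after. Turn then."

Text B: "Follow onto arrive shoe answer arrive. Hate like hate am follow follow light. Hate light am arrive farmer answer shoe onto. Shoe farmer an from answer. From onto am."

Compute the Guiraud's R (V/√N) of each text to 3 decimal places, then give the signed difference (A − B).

A: V=10, N=24, R=2.041
B: V=12, N=29, R=2.228
Difference = 2.041 − 2.228 = -0.187

-0.187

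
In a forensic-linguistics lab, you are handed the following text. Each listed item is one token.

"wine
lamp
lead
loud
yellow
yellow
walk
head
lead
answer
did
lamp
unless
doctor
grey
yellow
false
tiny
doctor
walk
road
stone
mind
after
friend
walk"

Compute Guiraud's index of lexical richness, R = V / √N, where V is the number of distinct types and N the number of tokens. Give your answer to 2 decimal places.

3.73

N = 26, V = 19.
√N = 5.099020
R = 19 / 5.099020 = 3.73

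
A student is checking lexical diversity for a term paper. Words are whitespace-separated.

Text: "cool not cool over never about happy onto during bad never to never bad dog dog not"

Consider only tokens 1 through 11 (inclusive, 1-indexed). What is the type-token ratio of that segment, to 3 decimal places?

0.818

Segment tokens 1–11: cool, not, cool, over, never, about, happy, onto, during, bad, never
Segment N = 11, segment V = 9.
TTR = 9 / 11 = 0.818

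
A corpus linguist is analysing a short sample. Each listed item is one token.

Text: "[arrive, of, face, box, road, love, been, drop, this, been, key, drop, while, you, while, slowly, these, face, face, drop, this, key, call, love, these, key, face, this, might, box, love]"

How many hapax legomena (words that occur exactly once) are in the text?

7

Frequencies: face:4, love:3, drop:3, this:3, key:3, box:2, been:2, while:2, these:2, arrive:1, of:1, road:1, you:1, slowly:1, call:1, might:1
Hapax (freq=1): arrive, call, might, of, road, slowly, you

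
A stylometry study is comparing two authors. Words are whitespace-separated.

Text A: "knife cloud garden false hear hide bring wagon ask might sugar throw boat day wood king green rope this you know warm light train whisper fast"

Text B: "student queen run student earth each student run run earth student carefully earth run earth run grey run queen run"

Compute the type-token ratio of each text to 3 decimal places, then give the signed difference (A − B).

0.650

TTR(A) = 26/26 = 1.000
TTR(B) = 7/20 = 0.350
Difference = 1.000 − 0.350 = 0.650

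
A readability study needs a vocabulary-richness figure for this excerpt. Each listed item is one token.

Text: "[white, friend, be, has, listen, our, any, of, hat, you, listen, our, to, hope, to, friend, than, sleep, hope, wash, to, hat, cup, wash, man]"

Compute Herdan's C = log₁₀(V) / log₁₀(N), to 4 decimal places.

N = 25, V = 17.
log₁₀(V) = 1.230449, log₁₀(N) = 1.397940
C = 1.230449 / 1.397940 = 0.8802

0.8802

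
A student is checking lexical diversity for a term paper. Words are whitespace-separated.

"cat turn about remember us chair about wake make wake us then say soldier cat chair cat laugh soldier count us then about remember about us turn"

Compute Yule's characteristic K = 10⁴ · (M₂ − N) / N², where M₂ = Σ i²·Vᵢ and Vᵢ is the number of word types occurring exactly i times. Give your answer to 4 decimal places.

Frequencies: about:4, us:4, cat:3, turn:2, remember:2, chair:2, wake:2, then:2, soldier:2, make:1, say:1, laugh:1, count:1
N = 27. Frequency spectrum: V_1=4, V_2=6, V_3=1, V_4=2
M₂ = 1²·4 + 2²·6 + 3²·1 + 4²·2 = 69
K = 10000 × (69 − 27) / 27² = 576.1317

576.1317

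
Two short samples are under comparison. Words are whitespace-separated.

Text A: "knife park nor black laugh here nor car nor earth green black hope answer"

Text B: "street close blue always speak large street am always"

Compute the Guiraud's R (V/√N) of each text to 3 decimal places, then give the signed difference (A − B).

0.607

A: V=11, N=14, R=2.940
B: V=7, N=9, R=2.333
Difference = 2.940 − 2.333 = 0.607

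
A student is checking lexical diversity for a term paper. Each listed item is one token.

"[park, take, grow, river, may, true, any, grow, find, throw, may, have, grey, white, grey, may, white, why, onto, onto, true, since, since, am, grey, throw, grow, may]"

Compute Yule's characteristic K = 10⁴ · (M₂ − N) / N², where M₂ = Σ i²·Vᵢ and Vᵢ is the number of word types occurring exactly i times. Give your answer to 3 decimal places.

433.673

Frequencies: may:4, grow:3, grey:3, true:2, throw:2, white:2, onto:2, since:2, park:1, take:1, river:1, any:1, find:1, have:1, why:1, am:1
N = 28. Frequency spectrum: V_1=8, V_2=5, V_3=2, V_4=1
M₂ = 1²·8 + 2²·5 + 3²·2 + 4²·1 = 62
K = 10000 × (62 − 28) / 28² = 433.673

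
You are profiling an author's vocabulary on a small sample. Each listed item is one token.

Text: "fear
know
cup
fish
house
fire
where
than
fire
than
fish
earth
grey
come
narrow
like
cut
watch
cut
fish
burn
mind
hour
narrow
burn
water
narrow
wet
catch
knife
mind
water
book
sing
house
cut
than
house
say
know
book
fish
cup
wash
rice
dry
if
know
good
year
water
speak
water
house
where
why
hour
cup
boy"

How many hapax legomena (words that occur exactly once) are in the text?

20

Frequencies: fish:4, house:4, water:4, know:3, cup:3, than:3, narrow:3, cut:3, fire:2, where:2, burn:2, mind:2, hour:2, book:2, fear:1, earth:1, grey:1, come:1, like:1, watch:1, … (14 more, each freq 1)
Hapax (freq=1): boy, catch, come, dry, earth, fear, good, grey, if, knife, like, rice, say, sing, speak, wash, watch, wet, why, year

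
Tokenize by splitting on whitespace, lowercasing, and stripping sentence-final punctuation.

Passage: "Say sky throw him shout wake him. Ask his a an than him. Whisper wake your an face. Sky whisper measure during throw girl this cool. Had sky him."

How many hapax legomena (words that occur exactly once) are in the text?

Frequencies: him:4, sky:3, throw:2, wake:2, an:2, whisper:2, say:1, shout:1, ask:1, his:1, a:1, than:1, your:1, face:1, measure:1, during:1, girl:1, this:1, cool:1, had:1
Hapax (freq=1): a, ask, cool, during, face, girl, had, his, measure, say, shout, than, this, your

14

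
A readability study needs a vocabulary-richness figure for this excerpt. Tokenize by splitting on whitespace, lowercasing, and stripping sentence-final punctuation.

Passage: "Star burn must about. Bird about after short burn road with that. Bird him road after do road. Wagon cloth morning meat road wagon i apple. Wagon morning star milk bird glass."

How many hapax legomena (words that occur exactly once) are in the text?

12

Frequencies: road:4, bird:3, wagon:3, star:2, burn:2, about:2, after:2, morning:2, must:1, short:1, with:1, that:1, him:1, do:1, cloth:1, meat:1, i:1, apple:1, milk:1, glass:1
Hapax (freq=1): apple, cloth, do, glass, him, i, meat, milk, must, short, that, with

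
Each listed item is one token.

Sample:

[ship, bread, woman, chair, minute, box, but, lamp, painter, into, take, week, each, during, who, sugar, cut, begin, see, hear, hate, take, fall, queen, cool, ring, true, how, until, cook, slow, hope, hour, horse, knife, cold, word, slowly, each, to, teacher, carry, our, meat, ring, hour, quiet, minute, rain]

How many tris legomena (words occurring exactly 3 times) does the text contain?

Frequencies: minute:2, take:2, each:2, ring:2, hour:2, ship:1, bread:1, woman:1, chair:1, box:1, but:1, lamp:1, painter:1, into:1, week:1, during:1, who:1, sugar:1, cut:1, begin:1, … (24 more, each freq 1)
Words with frequency 3: (none)

0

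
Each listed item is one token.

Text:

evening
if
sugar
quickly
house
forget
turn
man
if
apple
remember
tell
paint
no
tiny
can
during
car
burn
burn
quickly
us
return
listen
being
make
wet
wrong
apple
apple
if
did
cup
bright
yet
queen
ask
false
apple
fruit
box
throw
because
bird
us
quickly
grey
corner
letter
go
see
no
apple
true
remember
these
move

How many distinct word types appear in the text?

Distinct types: {apple, ask, because, being, bird, box, bright, burn, can, car, corner, cup, did, during, evening, false, forget, fruit, go, grey, house, if, letter, listen, make, man, move, no, paint, queen, quickly, remember, return, see, sugar, tell, these, throw, tiny, true, turn, us, wet, wrong, yet}
V = 45

45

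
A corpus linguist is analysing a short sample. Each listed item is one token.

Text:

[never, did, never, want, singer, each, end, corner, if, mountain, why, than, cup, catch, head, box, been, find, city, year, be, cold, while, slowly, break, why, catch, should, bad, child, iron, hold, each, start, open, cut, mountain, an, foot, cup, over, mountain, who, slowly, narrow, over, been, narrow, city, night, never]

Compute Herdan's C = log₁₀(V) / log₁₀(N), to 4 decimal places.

0.9252

N = 51, V = 38.
log₁₀(V) = 1.579784, log₁₀(N) = 1.707570
C = 1.579784 / 1.707570 = 0.9252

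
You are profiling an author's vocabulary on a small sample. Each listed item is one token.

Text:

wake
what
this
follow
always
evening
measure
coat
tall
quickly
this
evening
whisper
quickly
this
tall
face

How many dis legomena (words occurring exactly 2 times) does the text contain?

Frequencies: this:3, evening:2, tall:2, quickly:2, wake:1, what:1, follow:1, always:1, measure:1, coat:1, whisper:1, face:1
Words with frequency 2: evening, quickly, tall

3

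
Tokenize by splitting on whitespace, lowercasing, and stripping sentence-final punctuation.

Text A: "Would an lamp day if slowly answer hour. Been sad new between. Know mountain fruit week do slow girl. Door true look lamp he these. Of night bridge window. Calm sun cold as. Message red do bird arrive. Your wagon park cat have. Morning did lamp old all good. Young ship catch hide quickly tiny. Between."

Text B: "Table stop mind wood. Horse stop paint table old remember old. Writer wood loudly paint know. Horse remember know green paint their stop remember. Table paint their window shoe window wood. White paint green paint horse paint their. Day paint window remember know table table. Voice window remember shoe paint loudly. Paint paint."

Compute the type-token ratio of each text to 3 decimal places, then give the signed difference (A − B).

TTR(A) = 52/56 = 0.929
TTR(B) = 18/53 = 0.340
Difference = 0.929 − 0.340 = 0.589

0.589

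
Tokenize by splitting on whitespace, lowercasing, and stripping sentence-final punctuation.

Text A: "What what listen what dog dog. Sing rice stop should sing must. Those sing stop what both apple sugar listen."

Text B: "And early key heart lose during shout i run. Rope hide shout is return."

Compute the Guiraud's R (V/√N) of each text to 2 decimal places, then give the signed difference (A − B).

A: V=12, N=20, R=2.68
B: V=13, N=14, R=3.47
Difference = 2.68 − 3.47 = -0.79

-0.79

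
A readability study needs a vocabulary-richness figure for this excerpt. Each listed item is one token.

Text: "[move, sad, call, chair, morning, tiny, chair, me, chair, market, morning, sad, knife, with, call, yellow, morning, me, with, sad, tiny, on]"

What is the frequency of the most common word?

Frequencies: sad:3, chair:3, morning:3, call:2, tiny:2, me:2, with:2, move:1, market:1, knife:1, yellow:1, on:1
Most common: 'sad' with frequency 3.

3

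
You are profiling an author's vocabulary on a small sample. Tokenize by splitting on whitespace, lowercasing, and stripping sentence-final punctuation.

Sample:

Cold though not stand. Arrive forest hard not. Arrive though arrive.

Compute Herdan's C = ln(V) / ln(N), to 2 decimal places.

0.81

N = 11, V = 7.
ln(V) = 1.945910, ln(N) = 2.397895
C = 1.945910 / 2.397895 = 0.81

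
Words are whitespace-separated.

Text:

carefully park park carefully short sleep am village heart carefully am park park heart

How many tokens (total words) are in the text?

14

Tokens: carefully, park, park, carefully, short, sleep, am, village, heart, carefully, am, park, park, heart
N = 14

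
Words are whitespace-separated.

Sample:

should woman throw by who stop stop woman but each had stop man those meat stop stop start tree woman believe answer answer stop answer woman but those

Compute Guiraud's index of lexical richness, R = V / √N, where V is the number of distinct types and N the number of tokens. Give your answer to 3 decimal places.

3.024

N = 28, V = 16.
√N = 5.291503
R = 16 / 5.291503 = 3.024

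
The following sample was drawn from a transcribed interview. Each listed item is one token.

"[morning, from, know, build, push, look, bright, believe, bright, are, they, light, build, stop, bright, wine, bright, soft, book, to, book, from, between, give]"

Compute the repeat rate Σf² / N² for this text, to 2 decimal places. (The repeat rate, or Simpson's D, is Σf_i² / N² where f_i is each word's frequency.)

0.07

Frequencies: bright:4, from:2, build:2, book:2, morning:1, know:1, push:1, look:1, believe:1, are:1, they:1, light:1, stop:1, wine:1, soft:1, to:1, between:1, give:1
Σf² = 42; N² = 576
Repeat rate = 42 / 576 = 0.07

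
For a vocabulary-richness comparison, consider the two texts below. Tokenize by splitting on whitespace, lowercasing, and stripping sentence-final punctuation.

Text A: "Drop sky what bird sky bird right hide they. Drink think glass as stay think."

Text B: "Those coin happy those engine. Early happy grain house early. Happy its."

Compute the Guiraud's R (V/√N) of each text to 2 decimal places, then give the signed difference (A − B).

A: V=12, N=15, R=3.10
B: V=8, N=12, R=2.31
Difference = 3.10 − 2.31 = 0.79

0.79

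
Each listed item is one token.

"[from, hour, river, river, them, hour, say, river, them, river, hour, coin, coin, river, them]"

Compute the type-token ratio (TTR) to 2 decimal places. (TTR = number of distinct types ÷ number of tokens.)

N = 15 tokens, V = 6 types.
TTR = V / N = 6 / 15 = 0.40

0.40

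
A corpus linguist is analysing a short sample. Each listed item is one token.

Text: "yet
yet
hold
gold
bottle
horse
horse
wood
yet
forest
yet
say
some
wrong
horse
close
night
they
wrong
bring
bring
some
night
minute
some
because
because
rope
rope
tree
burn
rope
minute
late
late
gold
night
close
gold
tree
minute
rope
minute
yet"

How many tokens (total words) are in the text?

Tokens: yet, yet, hold, gold, bottle, horse, horse, wood, yet, forest, yet, say, some, wrong, horse, close, night, they, wrong, bring, bring, some, night, minute, some, because, because, rope, rope, tree, burn, rope, minute, late, late, gold, night, close, gold, tree, minute, rope, minute, yet
N = 44

44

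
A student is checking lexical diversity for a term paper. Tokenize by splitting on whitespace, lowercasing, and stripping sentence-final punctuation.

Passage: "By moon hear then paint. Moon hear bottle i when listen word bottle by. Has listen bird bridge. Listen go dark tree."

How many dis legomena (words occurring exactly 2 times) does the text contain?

Frequencies: listen:3, by:2, moon:2, hear:2, bottle:2, then:1, paint:1, i:1, when:1, word:1, has:1, bird:1, bridge:1, go:1, dark:1, tree:1
Words with frequency 2: bottle, by, hear, moon

4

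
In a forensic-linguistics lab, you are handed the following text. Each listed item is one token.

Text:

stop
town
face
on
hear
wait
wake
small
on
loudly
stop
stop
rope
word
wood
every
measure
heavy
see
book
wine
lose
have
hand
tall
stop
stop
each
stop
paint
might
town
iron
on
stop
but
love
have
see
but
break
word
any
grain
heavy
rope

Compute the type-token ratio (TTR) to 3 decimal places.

N = 46 tokens, V = 31 types.
TTR = V / N = 31 / 46 = 0.674

0.674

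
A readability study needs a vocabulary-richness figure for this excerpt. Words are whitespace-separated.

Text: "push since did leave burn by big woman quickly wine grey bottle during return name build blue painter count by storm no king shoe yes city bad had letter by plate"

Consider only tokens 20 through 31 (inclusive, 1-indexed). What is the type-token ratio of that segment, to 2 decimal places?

0.92

Segment tokens 20–31: by, storm, no, king, shoe, yes, city, bad, had, letter, by, plate
Segment N = 12, segment V = 11.
TTR = 11 / 12 = 0.92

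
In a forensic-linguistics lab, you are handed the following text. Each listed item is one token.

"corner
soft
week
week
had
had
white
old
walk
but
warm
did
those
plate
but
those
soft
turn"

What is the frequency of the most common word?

Frequencies: soft:2, week:2, had:2, but:2, those:2, corner:1, white:1, old:1, walk:1, warm:1, did:1, plate:1, turn:1
Most common: 'soft' with frequency 2.

2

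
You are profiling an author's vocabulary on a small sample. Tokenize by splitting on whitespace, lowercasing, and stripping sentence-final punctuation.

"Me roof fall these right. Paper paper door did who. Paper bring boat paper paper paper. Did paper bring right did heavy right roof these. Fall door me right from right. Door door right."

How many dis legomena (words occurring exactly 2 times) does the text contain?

5

Frequencies: paper:7, right:6, door:4, did:3, me:2, roof:2, fall:2, these:2, bring:2, who:1, boat:1, heavy:1, from:1
Words with frequency 2: bring, fall, me, roof, these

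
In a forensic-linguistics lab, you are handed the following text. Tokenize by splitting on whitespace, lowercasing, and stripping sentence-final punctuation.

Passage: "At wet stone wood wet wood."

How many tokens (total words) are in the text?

6

Tokens: at, wet, stone, wood, wet, wood
N = 6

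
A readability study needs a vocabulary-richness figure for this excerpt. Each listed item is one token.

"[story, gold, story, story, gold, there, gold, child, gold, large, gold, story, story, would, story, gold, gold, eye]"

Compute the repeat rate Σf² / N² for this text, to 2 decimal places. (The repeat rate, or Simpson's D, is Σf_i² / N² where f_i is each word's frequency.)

0.28

Frequencies: gold:7, story:6, there:1, child:1, large:1, would:1, eye:1
Σf² = 90; N² = 324
Repeat rate = 90 / 324 = 0.28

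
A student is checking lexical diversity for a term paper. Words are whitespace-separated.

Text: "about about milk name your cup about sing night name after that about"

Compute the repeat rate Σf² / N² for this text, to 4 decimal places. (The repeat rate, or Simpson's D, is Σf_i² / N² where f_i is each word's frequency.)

0.1598

Frequencies: about:4, name:2, milk:1, your:1, cup:1, sing:1, night:1, after:1, that:1
Σf² = 27; N² = 169
Repeat rate = 27 / 169 = 0.1598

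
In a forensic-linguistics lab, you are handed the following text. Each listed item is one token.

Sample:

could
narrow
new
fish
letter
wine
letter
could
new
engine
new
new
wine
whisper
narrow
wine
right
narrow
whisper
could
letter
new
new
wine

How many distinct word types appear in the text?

Distinct types: {could, engine, fish, letter, narrow, new, right, whisper, wine}
V = 9

9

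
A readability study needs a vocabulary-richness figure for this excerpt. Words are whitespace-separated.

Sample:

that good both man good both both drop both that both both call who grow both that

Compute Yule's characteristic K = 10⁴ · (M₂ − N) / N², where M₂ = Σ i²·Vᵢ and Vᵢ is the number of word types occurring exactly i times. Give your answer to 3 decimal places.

1730.104

Frequencies: both:7, that:3, good:2, man:1, drop:1, call:1, who:1, grow:1
N = 17. Frequency spectrum: V_1=5, V_2=1, V_3=1, V_7=1
M₂ = 1²·5 + 2²·1 + 3²·1 + 7²·1 = 67
K = 10000 × (67 − 17) / 17² = 1730.104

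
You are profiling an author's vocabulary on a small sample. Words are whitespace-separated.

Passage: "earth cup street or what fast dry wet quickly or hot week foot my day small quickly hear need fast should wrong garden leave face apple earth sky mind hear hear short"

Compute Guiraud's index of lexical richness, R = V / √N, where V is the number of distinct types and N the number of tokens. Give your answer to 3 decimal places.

N = 32, V = 26.
√N = 5.656854
R = 26 / 5.656854 = 4.596

4.596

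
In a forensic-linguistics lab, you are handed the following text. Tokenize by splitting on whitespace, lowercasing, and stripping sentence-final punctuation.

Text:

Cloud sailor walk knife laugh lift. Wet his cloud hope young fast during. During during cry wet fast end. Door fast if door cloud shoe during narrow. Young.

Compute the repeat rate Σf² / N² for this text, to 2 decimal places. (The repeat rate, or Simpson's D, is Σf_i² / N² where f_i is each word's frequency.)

0.07

Frequencies: during:4, cloud:3, fast:3, wet:2, young:2, door:2, sailor:1, walk:1, knife:1, laugh:1, lift:1, his:1, hope:1, cry:1, end:1, if:1, shoe:1, narrow:1
Σf² = 58; N² = 784
Repeat rate = 58 / 784 = 0.07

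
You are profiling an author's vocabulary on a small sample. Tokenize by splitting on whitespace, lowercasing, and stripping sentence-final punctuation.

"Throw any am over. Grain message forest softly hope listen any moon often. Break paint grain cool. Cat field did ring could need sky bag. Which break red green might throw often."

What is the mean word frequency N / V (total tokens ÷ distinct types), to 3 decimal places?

N = 32 tokens, V = 27 types.
Mean frequency = N / V = 32 / 27 = 1.185

1.185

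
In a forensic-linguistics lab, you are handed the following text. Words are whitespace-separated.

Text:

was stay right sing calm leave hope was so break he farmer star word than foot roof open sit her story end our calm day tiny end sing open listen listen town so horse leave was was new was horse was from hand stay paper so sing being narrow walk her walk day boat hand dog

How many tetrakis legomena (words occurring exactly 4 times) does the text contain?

Frequencies: was:6, sing:3, so:3, stay:2, calm:2, leave:2, open:2, her:2, end:2, day:2, listen:2, horse:2, hand:2, walk:2, right:1, hope:1, break:1, he:1, farmer:1, star:1, … (16 more, each freq 1)
Words with frequency 4: (none)

0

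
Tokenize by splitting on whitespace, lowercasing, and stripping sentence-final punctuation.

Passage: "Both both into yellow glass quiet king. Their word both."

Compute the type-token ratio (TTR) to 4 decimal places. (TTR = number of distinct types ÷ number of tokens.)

N = 10 tokens, V = 8 types.
TTR = V / N = 8 / 10 = 0.8000

0.8000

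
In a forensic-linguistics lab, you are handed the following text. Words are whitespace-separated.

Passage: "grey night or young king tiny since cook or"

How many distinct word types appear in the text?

8

Distinct types: {cook, grey, king, night, or, since, tiny, young}
V = 8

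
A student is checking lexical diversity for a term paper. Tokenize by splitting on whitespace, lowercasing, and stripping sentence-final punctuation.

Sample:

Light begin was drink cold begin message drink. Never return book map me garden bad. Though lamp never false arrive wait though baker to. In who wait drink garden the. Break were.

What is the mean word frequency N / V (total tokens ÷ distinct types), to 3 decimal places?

N = 32 tokens, V = 25 types.
Mean frequency = N / V = 32 / 25 = 1.280

1.280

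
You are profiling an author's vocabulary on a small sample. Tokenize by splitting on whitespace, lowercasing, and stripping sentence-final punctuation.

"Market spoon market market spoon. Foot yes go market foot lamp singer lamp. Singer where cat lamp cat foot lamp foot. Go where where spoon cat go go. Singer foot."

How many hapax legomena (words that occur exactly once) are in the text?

1

Frequencies: foot:5, market:4, go:4, lamp:4, spoon:3, singer:3, where:3, cat:3, yes:1
Hapax (freq=1): yes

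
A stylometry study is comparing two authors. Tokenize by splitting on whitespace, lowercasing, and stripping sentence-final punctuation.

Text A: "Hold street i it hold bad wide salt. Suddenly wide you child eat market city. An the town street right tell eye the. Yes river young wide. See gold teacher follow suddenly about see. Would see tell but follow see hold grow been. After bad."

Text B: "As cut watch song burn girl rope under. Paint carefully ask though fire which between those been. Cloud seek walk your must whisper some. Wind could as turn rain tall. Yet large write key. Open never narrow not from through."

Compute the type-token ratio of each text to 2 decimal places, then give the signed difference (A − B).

-0.27

TTR(A) = 32/45 = 0.71
TTR(B) = 39/40 = 0.98
Difference = 0.71 − 0.98 = -0.27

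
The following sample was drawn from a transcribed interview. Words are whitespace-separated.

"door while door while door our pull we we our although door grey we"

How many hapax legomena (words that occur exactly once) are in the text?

Frequencies: door:4, we:3, while:2, our:2, pull:1, although:1, grey:1
Hapax (freq=1): although, grey, pull

3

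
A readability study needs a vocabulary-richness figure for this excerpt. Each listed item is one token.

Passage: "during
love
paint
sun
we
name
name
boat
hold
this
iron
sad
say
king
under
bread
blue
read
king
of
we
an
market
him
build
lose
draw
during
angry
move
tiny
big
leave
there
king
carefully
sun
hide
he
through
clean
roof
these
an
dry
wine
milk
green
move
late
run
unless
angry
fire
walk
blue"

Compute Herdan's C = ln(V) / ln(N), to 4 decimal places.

N = 56, V = 46.
ln(V) = 3.828641, ln(N) = 4.025352
C = 3.828641 / 4.025352 = 0.9511

0.9511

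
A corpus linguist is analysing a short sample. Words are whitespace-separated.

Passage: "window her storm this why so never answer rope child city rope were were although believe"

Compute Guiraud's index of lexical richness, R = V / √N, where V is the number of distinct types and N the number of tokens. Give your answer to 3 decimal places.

3.500

N = 16, V = 14.
√N = 4.000000
R = 14 / 4.000000 = 3.500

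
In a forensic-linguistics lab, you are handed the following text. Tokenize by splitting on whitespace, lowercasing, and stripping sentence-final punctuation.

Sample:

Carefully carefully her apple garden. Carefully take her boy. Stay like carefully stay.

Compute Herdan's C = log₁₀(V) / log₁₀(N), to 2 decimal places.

0.81

N = 13, V = 8.
log₁₀(V) = 0.903090, log₁₀(N) = 1.113943
C = 0.903090 / 1.113943 = 0.81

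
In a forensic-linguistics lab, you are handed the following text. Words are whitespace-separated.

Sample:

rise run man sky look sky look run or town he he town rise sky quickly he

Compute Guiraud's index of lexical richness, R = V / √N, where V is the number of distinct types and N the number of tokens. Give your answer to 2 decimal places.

2.18

N = 17, V = 9.
√N = 4.123106
R = 9 / 4.123106 = 2.18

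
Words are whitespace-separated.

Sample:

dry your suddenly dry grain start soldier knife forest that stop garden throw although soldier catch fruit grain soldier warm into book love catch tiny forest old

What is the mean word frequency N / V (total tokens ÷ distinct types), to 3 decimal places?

N = 27 tokens, V = 21 types.
Mean frequency = N / V = 27 / 21 = 1.286

1.286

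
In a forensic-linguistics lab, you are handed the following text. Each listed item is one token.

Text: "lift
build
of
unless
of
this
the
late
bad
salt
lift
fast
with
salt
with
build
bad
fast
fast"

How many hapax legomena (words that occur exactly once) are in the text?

Frequencies: fast:3, lift:2, build:2, of:2, bad:2, salt:2, with:2, unless:1, this:1, the:1, late:1
Hapax (freq=1): late, the, this, unless

4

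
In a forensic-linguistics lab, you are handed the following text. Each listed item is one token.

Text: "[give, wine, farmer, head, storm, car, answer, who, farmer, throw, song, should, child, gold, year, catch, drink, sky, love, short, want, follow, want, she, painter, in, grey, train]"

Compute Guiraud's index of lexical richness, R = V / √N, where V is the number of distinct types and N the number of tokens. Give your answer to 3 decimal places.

4.914

N = 28, V = 26.
√N = 5.291503
R = 26 / 5.291503 = 4.914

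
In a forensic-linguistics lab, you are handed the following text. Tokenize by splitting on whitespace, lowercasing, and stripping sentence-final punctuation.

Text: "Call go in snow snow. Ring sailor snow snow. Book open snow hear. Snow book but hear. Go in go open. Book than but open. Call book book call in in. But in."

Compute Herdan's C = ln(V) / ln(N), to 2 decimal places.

N = 33, V = 11.
ln(V) = 2.397895, ln(N) = 3.496508
C = 2.397895 / 3.496508 = 0.69

0.69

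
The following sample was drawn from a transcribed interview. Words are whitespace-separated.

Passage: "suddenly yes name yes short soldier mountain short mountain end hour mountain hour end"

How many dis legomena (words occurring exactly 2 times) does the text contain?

Frequencies: mountain:3, yes:2, short:2, end:2, hour:2, suddenly:1, name:1, soldier:1
Words with frequency 2: end, hour, short, yes

4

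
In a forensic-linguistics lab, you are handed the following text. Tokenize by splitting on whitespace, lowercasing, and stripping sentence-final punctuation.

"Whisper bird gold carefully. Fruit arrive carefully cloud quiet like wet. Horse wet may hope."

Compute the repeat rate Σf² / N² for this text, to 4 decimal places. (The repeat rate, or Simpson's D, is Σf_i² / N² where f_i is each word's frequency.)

Frequencies: carefully:2, wet:2, whisper:1, bird:1, gold:1, fruit:1, arrive:1, cloud:1, quiet:1, like:1, horse:1, may:1, hope:1
Σf² = 19; N² = 225
Repeat rate = 19 / 225 = 0.0844

0.0844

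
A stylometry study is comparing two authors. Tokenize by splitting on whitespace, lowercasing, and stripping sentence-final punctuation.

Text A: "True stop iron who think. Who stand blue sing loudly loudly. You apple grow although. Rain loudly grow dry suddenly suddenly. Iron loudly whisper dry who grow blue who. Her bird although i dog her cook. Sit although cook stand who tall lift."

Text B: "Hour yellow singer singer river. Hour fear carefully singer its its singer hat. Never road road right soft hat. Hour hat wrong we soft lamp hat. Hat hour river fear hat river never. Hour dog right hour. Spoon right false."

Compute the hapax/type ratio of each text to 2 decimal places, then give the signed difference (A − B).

A: hapax=14, V=25, ratio=0.56
B: hapax=8, V=18, ratio=0.44
Difference = 0.56 − 0.44 = 0.12

0.12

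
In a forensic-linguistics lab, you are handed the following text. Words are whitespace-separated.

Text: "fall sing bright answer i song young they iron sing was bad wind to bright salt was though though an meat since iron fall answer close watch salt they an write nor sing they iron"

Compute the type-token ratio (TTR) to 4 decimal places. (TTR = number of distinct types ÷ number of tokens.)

N = 35 tokens, V = 22 types.
TTR = V / N = 22 / 35 = 0.6286

0.6286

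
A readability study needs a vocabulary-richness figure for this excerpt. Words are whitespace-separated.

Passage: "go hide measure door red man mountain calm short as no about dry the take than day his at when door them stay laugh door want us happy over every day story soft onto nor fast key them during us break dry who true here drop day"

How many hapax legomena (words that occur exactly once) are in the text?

35

Frequencies: door:3, day:3, dry:2, them:2, us:2, go:1, hide:1, measure:1, red:1, man:1, mountain:1, calm:1, short:1, as:1, no:1, about:1, the:1, take:1, than:1, his:1, … (20 more, each freq 1)
Hapax (freq=1): about, as, at, break, calm, drop, during, every, fast, go, happy, here, hide, his, key, laugh, man, measure, mountain, no, nor, onto, over, red, short, soft, stay, story, take, than, the, true, want, when, who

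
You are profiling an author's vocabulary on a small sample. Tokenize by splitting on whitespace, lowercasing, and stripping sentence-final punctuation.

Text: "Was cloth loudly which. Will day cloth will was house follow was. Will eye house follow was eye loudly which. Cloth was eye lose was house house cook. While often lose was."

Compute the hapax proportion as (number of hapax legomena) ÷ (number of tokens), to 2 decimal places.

Frequencies: was:7, house:4, cloth:3, will:3, eye:3, loudly:2, which:2, follow:2, lose:2, day:1, cook:1, while:1, often:1
Hapax count = 4; token count = 32.
Ratio = 4 / 32 = 0.13

0.13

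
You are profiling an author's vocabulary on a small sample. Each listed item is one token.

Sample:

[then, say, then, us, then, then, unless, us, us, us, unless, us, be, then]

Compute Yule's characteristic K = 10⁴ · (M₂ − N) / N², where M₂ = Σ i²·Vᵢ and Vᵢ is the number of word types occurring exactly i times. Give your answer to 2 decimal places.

Frequencies: then:5, us:5, unless:2, say:1, be:1
N = 14. Frequency spectrum: V_1=2, V_2=1, V_5=2
M₂ = 1²·2 + 2²·1 + 5²·2 = 56
K = 10000 × (56 − 14) / 14² = 2142.86

2142.86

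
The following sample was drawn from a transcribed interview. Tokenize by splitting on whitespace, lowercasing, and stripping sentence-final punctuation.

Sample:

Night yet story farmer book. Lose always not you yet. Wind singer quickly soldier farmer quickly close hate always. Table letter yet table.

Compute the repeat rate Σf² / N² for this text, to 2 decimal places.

Frequencies: yet:3, farmer:2, always:2, quickly:2, table:2, night:1, story:1, book:1, lose:1, not:1, you:1, wind:1, singer:1, soldier:1, close:1, hate:1, letter:1
Σf² = 37; N² = 529
Repeat rate = 37 / 529 = 0.07

0.07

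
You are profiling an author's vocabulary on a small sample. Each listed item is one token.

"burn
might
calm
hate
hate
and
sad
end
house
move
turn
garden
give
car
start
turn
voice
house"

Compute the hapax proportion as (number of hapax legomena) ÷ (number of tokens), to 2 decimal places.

Frequencies: hate:2, house:2, turn:2, burn:1, might:1, calm:1, and:1, sad:1, end:1, move:1, garden:1, give:1, car:1, start:1, voice:1
Hapax count = 12; token count = 18.
Ratio = 12 / 18 = 0.67

0.67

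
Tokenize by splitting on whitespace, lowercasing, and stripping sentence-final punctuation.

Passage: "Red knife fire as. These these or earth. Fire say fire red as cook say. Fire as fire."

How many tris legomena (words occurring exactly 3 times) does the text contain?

Frequencies: fire:5, as:3, red:2, these:2, say:2, knife:1, or:1, earth:1, cook:1
Words with frequency 3: as

1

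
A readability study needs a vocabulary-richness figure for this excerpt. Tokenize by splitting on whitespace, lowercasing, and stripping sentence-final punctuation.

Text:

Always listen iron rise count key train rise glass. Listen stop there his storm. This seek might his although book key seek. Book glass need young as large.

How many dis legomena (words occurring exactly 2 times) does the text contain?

Frequencies: listen:2, rise:2, key:2, glass:2, his:2, seek:2, book:2, always:1, iron:1, count:1, train:1, stop:1, there:1, storm:1, this:1, might:1, although:1, need:1, young:1, as:1, … (1 more, each freq 1)
Words with frequency 2: book, glass, his, key, listen, rise, seek

7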